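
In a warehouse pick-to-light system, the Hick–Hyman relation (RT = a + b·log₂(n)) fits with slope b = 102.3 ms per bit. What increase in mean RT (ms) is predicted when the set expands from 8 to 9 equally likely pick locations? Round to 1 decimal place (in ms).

17.4 ms

The intercept a cancels: ΔRT = b·(log₂ n₂ − log₂ n₁) = b·log₂(n₂/n₁).
log₂(9) − log₂(8) = 3.1699 − 3 = 0.1699.
ΔRT = 102.3 × 0.1699 = 17.383 ms.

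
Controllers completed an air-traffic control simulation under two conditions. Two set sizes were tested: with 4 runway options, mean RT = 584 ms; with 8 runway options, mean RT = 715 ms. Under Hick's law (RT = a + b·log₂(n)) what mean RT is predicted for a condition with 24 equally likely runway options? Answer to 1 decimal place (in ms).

With log₂ n on the abscissa the relation is linear; from the two conditions:
  b = (715 − 584) / (log₂ 8 − log₂ 4) = 131 / (3 − 2) = 131.000 ms/bit
  a = 584 − 131.000 × 2 = 322.000 ms
Then RT(24) = 322.000 + 131.000 × log₂ 24 = 322.000 + 131.000 × 4.5850 ≈ 922.630 ms.

922.6 ms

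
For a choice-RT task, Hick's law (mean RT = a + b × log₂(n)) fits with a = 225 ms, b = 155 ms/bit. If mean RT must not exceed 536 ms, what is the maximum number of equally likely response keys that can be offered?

Information budget: (536 − 225)/155 = 2.0065 bits, so n ≤ 2^2.0065 = 4.018 → at most 4.

4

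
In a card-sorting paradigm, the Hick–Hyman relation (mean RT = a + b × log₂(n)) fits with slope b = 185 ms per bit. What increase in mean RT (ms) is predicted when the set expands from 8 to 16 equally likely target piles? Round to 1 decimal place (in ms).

185.0 ms

Only the slope matters, since a is common to both: ΔRT = b·log₂(n₂/n₁).
log₂(16) − log₂(8) = log₂(16/8) = log₂(2) = 1.
ΔRT = 185 × 1.0000 = 185.000 ms.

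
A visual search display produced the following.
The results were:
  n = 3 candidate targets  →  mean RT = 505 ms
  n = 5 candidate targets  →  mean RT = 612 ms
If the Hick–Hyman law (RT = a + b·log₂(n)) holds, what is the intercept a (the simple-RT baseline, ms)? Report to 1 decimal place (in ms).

274.9 ms

Slope: b = (612 − 505) / (log₂ 5 − log₂ 3) = 107/0.7370 = 145.190 ms/bit.
Intercept: a = 505 − 145.190·log₂(3) = 274.879 ms.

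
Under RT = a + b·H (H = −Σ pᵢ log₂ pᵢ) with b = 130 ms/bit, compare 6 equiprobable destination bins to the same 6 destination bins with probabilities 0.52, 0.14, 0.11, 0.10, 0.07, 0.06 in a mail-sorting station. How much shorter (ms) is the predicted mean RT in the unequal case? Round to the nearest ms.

The RT saving is b·ΔH. Equiprobable H₀ = log₂(6) = 2.5850 bits; with the given probabilities H = 2.0823 bits.
b·(H₀ − H) = 130 × (2.5850 − 2.0823) = 65.35 ms.

65 ms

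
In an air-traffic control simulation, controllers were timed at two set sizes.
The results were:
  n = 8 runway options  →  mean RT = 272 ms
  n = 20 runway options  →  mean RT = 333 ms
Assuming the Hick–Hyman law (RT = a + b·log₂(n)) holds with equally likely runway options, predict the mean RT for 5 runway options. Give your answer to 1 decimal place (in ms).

240.7 ms

With log₂ n on the abscissa the relation is linear; from the two conditions:
  b = (333 − 272) / (log₂ 20 − log₂ 8) = 61 / (4.3219 − 3) = 46.145 ms/bit
  a = 272 − 46.145 × 3 = 133.566 ms
Then RT(5) = 133.566 + 46.145 × log₂ 5 = 133.566 + 46.145 × 2.3219 ≈ 240.711 ms.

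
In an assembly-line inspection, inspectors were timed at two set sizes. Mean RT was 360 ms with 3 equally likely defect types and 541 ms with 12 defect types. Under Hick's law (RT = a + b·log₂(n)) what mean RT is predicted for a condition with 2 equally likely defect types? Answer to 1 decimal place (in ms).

RT is linear in log₂ n, so two points fix the line:
  b = (541 − 360) / (log₂ 12 − log₂ 3) = 181 / (3.5850 − 1.5850) = 90.500 ms/bit
  a = 360 − 90.500 × 1.5850 = 216.561 ms
Then RT(2) = 216.561 + 90.500 × log₂ 2 = 216.561 + 90.500 × 1 ≈ 307.061 ms.

307.1 ms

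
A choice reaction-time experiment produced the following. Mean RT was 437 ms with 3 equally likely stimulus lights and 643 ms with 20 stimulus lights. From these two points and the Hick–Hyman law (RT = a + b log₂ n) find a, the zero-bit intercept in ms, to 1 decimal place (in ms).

317.7 ms

b = (RT₂ − RT₁)/(log₂ n₂ − log₂ n₁) = (643 − 437)/(4.3219 − 1.5850) = 75.266 ms/bit.
a = RT₁ − b·log₂ n₁ = 437 − 75.266 × 1.5850 = 317.706 ms.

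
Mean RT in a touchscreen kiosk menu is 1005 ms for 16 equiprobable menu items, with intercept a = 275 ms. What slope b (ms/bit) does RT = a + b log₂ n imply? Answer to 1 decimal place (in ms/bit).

16 alternatives carry log₂ 16 = 4 bits; the choice cost is 1005 − 275 = 730 ms, so b = 730/4 = 182.500 ms/bit.

182.5 ms/bit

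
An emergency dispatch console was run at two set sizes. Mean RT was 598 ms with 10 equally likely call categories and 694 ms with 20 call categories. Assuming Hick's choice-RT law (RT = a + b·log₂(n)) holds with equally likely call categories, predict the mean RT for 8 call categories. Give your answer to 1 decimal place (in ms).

567.1 ms

With log₂ n on the abscissa the relation is linear; from the two conditions:
  b = (694 − 598) / (log₂ 20 − log₂ 10) = 96 / (4.3219 − 3.3219) = 96.000 ms/bit
  a = 598 − 96.000 × 3.3219 = 279.095 ms
Then RT(8) = 279.095 + 96.000 × log₂ 8 = 279.095 + 96.000 × 3 ≈ 567.095 ms.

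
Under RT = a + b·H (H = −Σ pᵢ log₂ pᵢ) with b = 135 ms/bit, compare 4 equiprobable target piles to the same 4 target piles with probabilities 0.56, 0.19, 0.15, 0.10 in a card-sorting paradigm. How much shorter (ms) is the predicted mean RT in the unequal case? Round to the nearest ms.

Equiprobable entropy H₀ = log₂ 4 = 2.0000 bits.
Skewed entropy H = −Σ pᵢ log₂ pᵢ = 1.6664 bits.
ΔRT = b·(H₀ − H) = 135 × 0.3336 = 45.04 ms.

45 ms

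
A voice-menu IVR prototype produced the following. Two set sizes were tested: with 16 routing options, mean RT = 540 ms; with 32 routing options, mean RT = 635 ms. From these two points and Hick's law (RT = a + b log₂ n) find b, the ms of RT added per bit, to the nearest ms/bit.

The slope on a log₂ axis is (635 − 540) / (5 − 4) = 95 ms/bit.

95 ms/bit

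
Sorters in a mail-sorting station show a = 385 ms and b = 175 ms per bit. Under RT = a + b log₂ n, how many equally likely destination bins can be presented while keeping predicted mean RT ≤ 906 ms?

7

Information budget: (906 − 385)/175 = 2.9771 bits, so n ≤ 2^2.9771 = 7.874 → at most 7.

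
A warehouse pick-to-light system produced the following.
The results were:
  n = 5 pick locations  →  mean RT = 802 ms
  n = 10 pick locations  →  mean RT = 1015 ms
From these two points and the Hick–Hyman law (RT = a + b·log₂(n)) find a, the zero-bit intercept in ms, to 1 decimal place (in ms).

307.4 ms

Slope: b = (1015 − 802) / (log₂ 10 − log₂ 5) = 213/1.0000 = 213.000 ms/bit.
a = RT₁ − b·log₂ n₁ = 802 − 213.000 × 2.3219 = 307.429 ms.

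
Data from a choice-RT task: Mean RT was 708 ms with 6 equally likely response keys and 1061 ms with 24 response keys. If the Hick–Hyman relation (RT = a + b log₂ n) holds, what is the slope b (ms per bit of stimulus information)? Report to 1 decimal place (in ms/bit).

The slope on a log₂ axis is (1061 − 708) / (4.5850 − 2.5850) = 176.500 ms/bit.

176.5 ms/bit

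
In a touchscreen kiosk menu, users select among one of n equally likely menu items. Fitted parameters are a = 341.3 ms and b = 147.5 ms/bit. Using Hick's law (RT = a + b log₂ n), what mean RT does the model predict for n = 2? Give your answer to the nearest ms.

489 ms

log₂(2) = 1 bits, so RT = 341.3 + 147.5 × 1 ≈ 488.800 ms.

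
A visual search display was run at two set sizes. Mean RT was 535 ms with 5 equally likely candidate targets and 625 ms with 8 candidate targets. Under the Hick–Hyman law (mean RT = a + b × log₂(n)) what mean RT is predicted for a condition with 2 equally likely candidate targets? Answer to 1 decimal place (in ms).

359.5 ms

Solve the two-equation system in a and b:
  b = (625 − 535) / (log₂ 8 − log₂ 5) = 90 / (3 − 2.3219) = 132.729 ms/bit
  a = 535 − 132.729 × 2.3219 = 226.812 ms
Then RT(2) = 226.812 + 132.729 × log₂ 2 = 226.812 + 132.729 × 1 ≈ 359.541 ms.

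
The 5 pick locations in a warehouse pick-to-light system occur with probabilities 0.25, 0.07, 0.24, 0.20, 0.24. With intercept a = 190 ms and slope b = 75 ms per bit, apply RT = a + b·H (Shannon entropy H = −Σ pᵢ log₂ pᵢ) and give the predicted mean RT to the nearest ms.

357 ms

H = 0.25·log₂(1/0.25) + 0.07·log₂(1/0.07) + 0.24·log₂(1/0.24) + 0.20·log₂(1/0.20) + 0.24·log₂(1/0.24) = 2.2212 bits.
RT = 190 + 75 × 2.2212 = 356.59 ms.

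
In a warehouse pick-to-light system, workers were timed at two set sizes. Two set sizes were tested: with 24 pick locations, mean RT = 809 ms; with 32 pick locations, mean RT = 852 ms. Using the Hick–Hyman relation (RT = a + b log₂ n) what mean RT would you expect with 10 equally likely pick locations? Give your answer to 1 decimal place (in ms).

Solve the two-equation system in a and b:
  b = (852 − 809) / (log₂ 32 − log₂ 24) = 43 / (5 − 4.5850) = 103.605 ms/bit
  a = 809 − 103.605 × 4.5850 = 333.975 ms
Then RT(10) = 333.975 + 103.605 × log₂ 10 = 333.975 + 103.605 × 3.3219 ≈ 678.143 ms.

678.1 ms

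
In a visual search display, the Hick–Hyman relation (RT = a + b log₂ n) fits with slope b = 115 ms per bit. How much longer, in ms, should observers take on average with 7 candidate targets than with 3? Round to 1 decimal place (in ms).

140.6 ms

The intercept a cancels: ΔRT = b·(log₂ n₂ − log₂ n₁) = b·log₂(n₂/n₁).
log₂(7) − log₂(3) = 2.8074 − 1.5850 = 1.2224.
ΔRT = 115 × 1.2224 = 140.575 ms.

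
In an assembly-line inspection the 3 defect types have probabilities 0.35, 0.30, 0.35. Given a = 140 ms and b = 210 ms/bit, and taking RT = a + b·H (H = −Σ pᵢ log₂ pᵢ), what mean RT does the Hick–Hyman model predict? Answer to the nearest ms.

472 ms

Entropy contributions −pᵢ log₂ pᵢ: 0.5301, 0.5211, 0.5301; sum H = 1.5813 bits.
RT = a + bH = 140 + 210·1.5813 = 472.07 ms.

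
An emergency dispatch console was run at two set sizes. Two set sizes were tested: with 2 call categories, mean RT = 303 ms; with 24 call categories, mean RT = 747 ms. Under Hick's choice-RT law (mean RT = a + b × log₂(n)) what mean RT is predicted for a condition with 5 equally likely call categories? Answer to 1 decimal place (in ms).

466.7 ms

Fit slope and intercept:
  b = (747 − 303) / (log₂ 24 − log₂ 2) = 444 / (4.5850 − 1) = 123.851 ms/bit
  a = 303 − 123.851 × 1 = 179.149 ms
Then RT(5) = 179.149 + 123.851 × log₂ 5 = 179.149 + 123.851 × 2.3219 ≈ 466.722 ms.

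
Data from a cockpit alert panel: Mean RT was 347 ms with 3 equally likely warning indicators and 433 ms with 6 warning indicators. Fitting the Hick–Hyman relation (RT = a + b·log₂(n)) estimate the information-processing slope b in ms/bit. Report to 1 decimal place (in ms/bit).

86.0 ms/bit

b = (RT₂ − RT₁)/(log₂ n₂ − log₂ n₁) = (433 − 347)/(2.5850 − 1.5850) = 86.000 ms/bit.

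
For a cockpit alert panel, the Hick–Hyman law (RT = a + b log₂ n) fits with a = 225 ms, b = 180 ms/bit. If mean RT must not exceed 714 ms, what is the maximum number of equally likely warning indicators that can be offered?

6

180·log₂ n ≤ 714 − 225 = 489, giving log₂ n ≤ 2.7167 and n ≤ 6.574. The largest whole number is 6.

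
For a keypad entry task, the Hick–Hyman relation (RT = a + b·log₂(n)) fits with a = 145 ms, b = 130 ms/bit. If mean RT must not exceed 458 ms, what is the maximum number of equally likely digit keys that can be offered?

5

130·log₂ n ≤ 458 − 145 = 313, giving log₂ n ≤ 2.4077 and n ≤ 5.306. The largest whole number is 5.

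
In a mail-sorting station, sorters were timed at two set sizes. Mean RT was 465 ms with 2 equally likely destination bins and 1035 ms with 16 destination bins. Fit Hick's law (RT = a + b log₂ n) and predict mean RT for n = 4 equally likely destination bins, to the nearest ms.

RT is linear in log₂ n, so two points fix the line:
  b = (1035 − 465) / (log₂ 16 − log₂ 2) = 570 / (4 − 1) = 190 ms/bit
  a = 465 − 190 × 1 = 275 ms
Then RT(4) = 275 + 190 × log₂ 4 = 275 + 190 × 2 ≈ 655.000 ms.

655 ms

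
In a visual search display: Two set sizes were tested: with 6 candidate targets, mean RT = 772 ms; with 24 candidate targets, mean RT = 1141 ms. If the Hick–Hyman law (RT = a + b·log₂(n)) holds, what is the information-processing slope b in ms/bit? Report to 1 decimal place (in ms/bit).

184.5 ms/bit

Slope: b = (1141 − 772) / (log₂ 24 − log₂ 6) = 369/2.0000 = 184.500 ms/bit.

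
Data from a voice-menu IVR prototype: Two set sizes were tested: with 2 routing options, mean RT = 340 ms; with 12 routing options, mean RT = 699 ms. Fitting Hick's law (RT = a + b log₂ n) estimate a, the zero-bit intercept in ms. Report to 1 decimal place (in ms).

The slope on a log₂ axis is (699 − 340) / (3.5850 − 1) = 138.880 ms/bit.
Intercept: a = 340 − 138.880·log₂(2) = 201.120 ms.

201.1 ms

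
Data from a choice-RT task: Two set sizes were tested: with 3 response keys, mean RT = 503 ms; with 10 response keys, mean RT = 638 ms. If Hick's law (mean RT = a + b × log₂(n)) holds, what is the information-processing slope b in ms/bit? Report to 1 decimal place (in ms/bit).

77.7 ms/bit

The slope on a log₂ axis is (638 − 503) / (3.3219 − 1.5850) = 77.722 ms/bit.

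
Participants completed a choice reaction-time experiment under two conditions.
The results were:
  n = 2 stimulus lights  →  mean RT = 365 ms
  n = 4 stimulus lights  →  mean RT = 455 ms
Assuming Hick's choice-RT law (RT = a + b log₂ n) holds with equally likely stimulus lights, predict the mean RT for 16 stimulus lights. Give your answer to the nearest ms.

With log₂ n on the abscissa the relation is linear; from the two conditions:
  b = (455 − 365) / (log₂ 4 − log₂ 2) = 90 / (2 − 1) = 90 ms/bit
  a = 365 − 90 × 1 = 275 ms
Then RT(16) = 275 + 90 × log₂ 16 = 275 + 90 × 4 ≈ 635.000 ms.

635 ms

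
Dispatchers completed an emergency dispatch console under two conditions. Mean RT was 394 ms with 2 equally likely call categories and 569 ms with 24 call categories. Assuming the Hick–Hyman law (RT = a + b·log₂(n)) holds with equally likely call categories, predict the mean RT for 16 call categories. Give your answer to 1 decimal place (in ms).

Fit slope and intercept:
  b = (569 − 394) / (log₂ 24 − log₂ 2) = 175 / (4.5850 − 1) = 48.815 ms/bit
  a = 394 − 48.815 × 1 = 345.185 ms
Then RT(16) = 345.185 + 48.815 × log₂ 16 = 345.185 + 48.815 × 4 ≈ 540.445 ms.

540.4 ms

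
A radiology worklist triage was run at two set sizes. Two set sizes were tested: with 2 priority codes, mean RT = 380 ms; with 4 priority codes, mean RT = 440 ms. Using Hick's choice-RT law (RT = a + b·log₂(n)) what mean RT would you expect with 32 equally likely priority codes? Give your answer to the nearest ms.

RT is linear in log₂ n, so two points fix the line:
  b = (440 − 380) / (log₂ 4 − log₂ 2) = 60 / (2 − 1) = 60 ms/bit
  a = 380 − 60 × 1 = 320 ms
Then RT(32) = 320 + 60 × log₂ 32 = 320 + 60 × 5 ≈ 620.000 ms.

620 ms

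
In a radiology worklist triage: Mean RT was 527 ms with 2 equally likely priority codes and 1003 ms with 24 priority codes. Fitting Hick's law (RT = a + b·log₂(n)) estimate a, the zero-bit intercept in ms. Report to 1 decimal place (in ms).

The slope on a log₂ axis is (1003 − 527) / (4.5850 − 1) = 132.777 ms/bit.
a = RT₁ − b·log₂ n₁ = 527 − 132.777 × 1 = 394.223 ms.

394.2 ms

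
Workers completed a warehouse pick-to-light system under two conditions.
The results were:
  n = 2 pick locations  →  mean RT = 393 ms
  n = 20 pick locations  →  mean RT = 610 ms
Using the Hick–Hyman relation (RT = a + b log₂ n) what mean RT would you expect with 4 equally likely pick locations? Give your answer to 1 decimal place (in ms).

458.3 ms

With log₂ n on the abscissa the relation is linear; from the two conditions:
  b = (610 − 393) / (log₂ 20 − log₂ 2) = 217 / (4.3219 − 1) = 65.324 ms/bit
  a = 393 − 65.324 × 1 = 327.676 ms
Then RT(4) = 327.676 + 65.324 × log₂ 4 = 327.676 + 65.324 × 2 ≈ 458.324 ms.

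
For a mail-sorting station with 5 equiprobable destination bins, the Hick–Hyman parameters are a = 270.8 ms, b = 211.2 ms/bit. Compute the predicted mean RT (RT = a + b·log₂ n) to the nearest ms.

log₂(5) = 2.3219 bits, so RT = 270.8 + 211.2 × 2.3219 ≈ 761.191 ms.

761 ms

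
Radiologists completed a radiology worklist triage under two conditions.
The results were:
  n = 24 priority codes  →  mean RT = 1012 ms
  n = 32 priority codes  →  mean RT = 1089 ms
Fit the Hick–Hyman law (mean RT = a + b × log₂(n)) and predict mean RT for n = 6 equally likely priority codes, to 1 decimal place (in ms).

640.9 ms

RT is linear in log₂ n, so two points fix the line:
  b = (1089 − 1012) / (log₂ 32 − log₂ 24) = 77 / (5 − 4.5850) = 185.525 ms/bit
  a = 1012 − 185.525 × 4.5850 = 161.373 ms
Then RT(6) = 161.373 + 185.525 × log₂ 6 = 161.373 + 185.525 × 2.5850 ≈ 640.949 ms.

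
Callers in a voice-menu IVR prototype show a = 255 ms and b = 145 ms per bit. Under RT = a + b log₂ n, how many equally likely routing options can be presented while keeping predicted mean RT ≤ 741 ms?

145·log₂ n ≤ 741 − 255 = 486, giving log₂ n ≤ 3.3517 and n ≤ 10.209. The largest whole number is 10.

10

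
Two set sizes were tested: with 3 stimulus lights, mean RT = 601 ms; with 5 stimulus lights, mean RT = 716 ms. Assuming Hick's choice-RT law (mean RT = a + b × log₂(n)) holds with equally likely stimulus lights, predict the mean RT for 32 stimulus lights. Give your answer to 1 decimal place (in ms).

1133.9 ms

RT is linear in log₂ n, so two points fix the line:
  b = (716 − 601) / (log₂ 5 − log₂ 3) = 115 / (2.3219 − 1.5850) = 156.045 ms/bit
  a = 601 − 156.045 × 1.5850 = 353.674 ms
Then RT(32) = 353.674 + 156.045 × log₂ 32 = 353.674 + 156.045 × 5 ≈ 1133.900 ms.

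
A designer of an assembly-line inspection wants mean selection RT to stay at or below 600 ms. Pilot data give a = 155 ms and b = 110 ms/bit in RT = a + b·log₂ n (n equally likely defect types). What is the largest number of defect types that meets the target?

16

Set 155 + 110·log₂ n ≤ 600 → log₂ n ≤ (600 − 155)/110 = 4.0455.
So n ≤ 2^4.0455 = 16.512; the largest integer n is 16.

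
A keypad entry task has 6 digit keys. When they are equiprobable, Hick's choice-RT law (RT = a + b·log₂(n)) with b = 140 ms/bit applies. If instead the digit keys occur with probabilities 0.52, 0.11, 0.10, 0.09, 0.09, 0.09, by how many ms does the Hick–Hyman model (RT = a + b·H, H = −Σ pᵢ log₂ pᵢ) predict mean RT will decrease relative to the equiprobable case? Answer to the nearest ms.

66 ms

The RT saving is b·ΔH. Equiprobable H₀ = log₂(6) = 2.5850 bits; with the given probabilities H = 2.1110 bits.
b·(H₀ − H) = 140 × (2.5850 − 2.1110) = 66.35 ms.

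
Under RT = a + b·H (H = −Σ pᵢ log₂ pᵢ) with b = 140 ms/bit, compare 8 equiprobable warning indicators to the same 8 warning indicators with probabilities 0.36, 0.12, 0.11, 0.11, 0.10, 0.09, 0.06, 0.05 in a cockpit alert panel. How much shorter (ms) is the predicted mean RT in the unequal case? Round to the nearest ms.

Equiprobable entropy H₀ = log₂ 8 = 3.0000 bits.
Skewed entropy H = −Σ pᵢ log₂ pᵢ = 2.7027 bits.
ΔRT = b·(H₀ − H) = 140 × 0.2973 = 41.62 ms.

42 ms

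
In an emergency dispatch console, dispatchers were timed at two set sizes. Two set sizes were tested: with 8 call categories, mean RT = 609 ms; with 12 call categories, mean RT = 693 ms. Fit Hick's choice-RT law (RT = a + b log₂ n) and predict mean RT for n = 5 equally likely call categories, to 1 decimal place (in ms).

RT is linear in log₂ n, so two points fix the line:
  b = (693 − 609) / (log₂ 12 − log₂ 8) = 84 / (3.5850 − 3) = 143.599 ms/bit
  a = 609 − 143.599 × 3 = 178.203 ms
Then RT(5) = 178.203 + 143.599 × log₂ 5 = 178.203 + 143.599 × 2.3219 ≈ 511.630 ms.

511.6 ms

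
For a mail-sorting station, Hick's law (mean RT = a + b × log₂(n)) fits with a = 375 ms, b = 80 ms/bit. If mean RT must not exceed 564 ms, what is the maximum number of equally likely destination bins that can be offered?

80·log₂ n ≤ 564 − 375 = 189, giving log₂ n ≤ 2.3625 and n ≤ 5.143. The largest whole number is 5.

5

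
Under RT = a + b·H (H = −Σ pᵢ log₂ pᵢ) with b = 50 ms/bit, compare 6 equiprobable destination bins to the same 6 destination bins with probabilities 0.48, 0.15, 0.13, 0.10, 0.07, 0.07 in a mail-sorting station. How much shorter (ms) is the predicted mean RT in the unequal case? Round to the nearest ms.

21 ms

Equiprobable entropy H₀ = log₂ 6 = 2.5850 bits.
Skewed entropy H = −Σ pᵢ log₂ pᵢ = 2.1708 bits.
ΔRT = b·(H₀ − H) = 50 × 0.4142 = 20.71 ms.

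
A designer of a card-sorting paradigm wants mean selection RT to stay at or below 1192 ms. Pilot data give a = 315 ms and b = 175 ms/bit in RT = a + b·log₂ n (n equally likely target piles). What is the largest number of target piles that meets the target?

175·log₂ n ≤ 1192 − 315 = 877, giving log₂ n ≤ 5.0114 and n ≤ 32.255. The largest whole number is 32.

32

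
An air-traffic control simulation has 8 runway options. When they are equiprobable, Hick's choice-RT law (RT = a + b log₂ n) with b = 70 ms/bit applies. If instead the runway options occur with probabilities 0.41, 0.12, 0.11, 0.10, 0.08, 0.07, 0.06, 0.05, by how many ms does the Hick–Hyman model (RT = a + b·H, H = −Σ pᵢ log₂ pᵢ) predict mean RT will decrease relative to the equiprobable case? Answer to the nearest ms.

28 ms

Equiprobable entropy H₀ = log₂ 8 = 3.0000 bits.
Skewed entropy H = −Σ pᵢ log₂ pᵢ = 2.5966 bits.
ΔRT = b·(H₀ − H) = 70 × 0.4034 = 28.24 ms.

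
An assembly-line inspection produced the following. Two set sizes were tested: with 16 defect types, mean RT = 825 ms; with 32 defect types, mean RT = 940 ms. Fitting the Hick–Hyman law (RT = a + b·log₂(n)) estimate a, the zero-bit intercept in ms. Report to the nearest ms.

365 ms

b = (RT₂ − RT₁)/(log₂ n₂ − log₂ n₁) = (940 − 825)/(5 − 4) = 115 ms/bit.
Intercept: a = 825 − 115·log₂(16) = 365.000 ms.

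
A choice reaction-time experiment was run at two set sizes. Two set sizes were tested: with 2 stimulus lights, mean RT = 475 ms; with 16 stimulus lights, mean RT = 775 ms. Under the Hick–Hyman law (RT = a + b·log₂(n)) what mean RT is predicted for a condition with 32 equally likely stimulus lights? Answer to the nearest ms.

875 ms

Solve the two-equation system in a and b:
  b = (775 − 475) / (log₂ 16 − log₂ 2) = 300 / (4 − 1) = 100 ms/bit
  a = 475 − 100 × 1 = 375 ms
Then RT(32) = 375 + 100 × log₂ 32 = 375 + 100 × 5 ≈ 875.000 ms.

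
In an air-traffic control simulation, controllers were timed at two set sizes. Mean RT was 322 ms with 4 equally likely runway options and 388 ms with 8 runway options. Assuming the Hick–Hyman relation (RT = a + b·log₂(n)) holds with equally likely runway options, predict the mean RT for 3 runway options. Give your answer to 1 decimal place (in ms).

294.6 ms

Solve the two-equation system in a and b:
  b = (388 − 322) / (log₂ 8 − log₂ 4) = 66 / (3 − 2) = 66.000 ms/bit
  a = 322 − 66.000 × 2 = 190.000 ms
Then RT(3) = 190.000 + 66.000 × log₂ 3 = 190.000 + 66.000 × 1.5850 ≈ 294.608 ms.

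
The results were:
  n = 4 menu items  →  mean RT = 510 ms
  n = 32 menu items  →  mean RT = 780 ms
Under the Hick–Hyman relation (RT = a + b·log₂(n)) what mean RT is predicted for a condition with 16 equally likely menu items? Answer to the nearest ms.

RT is linear in log₂ n, so two points fix the line:
  b = (780 − 510) / (log₂ 32 − log₂ 4) = 270 / (5 − 2) = 90 ms/bit
  a = 510 − 90 × 2 = 330 ms
Then RT(16) = 330 + 90 × log₂ 16 = 330 + 90 × 4 ≈ 690.000 ms.

690 ms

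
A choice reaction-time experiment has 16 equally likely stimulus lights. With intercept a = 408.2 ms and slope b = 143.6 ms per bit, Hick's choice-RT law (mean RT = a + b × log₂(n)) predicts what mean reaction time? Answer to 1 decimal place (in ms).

log₂(16) = 4 bits, so RT = 408.2 + 143.6 × 4 ≈ 982.600 ms.

982.6 ms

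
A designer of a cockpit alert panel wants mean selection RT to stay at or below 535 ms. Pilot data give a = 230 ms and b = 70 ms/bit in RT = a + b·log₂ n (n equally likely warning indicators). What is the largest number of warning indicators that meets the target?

20

Information budget: (535 − 230)/70 = 4.3571 bits, so n ≤ 2^4.3571 = 20.494 → at most 20.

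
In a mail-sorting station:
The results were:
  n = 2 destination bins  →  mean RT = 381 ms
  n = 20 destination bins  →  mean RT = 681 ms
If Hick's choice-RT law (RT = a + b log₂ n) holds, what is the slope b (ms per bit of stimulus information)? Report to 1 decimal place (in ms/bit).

90.3 ms/bit

The slope on a log₂ axis is (681 − 381) / (4.3219 − 1) = 90.309 ms/bit.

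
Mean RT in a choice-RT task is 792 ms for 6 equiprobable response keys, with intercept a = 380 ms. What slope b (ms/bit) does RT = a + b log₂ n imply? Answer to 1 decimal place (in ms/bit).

6 alternatives carry log₂ 6 = 2.5850 bits; the choice cost is 792 − 380 = 412 ms, so b = 412/2.5850 = 159.383 ms/bit.

159.4 ms/bit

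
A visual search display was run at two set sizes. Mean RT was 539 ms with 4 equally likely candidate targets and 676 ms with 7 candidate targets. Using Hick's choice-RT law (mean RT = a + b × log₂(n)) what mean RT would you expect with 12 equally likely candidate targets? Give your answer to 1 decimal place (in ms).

Solve the two-equation system in a and b:
  b = (676 − 539) / (log₂ 7 − log₂ 4) = 137 / (2.8074 − 2) = 169.690 ms/bit
  a = 539 − 169.690 × 2 = 199.620 ms
Then RT(12) = 199.620 + 169.690 × log₂ 12 = 199.620 + 169.690 × 3.5850 ≈ 807.952 ms.

808.0 ms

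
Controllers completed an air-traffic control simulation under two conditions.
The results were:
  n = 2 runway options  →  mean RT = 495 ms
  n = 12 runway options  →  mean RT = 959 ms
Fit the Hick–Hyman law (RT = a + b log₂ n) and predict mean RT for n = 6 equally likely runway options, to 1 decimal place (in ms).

Solve the two-equation system in a and b:
  b = (959 − 495) / (log₂ 12 − log₂ 2) = 464 / (3.5850 − 1) = 179.500 ms/bit
  a = 495 − 179.500 × 1 = 315.500 ms
Then RT(6) = 315.500 + 179.500 × log₂ 6 = 315.500 + 179.500 × 2.5850 ≈ 779.500 ms.

779.5 ms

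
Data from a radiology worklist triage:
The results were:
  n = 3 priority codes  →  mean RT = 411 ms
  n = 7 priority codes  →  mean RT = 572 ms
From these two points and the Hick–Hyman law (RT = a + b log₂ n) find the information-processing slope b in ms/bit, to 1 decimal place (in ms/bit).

131.7 ms/bit

b = (RT₂ − RT₁)/(log₂ n₂ − log₂ n₁) = (572 − 411)/(2.8074 − 1.5850) = 131.709 ms/bit.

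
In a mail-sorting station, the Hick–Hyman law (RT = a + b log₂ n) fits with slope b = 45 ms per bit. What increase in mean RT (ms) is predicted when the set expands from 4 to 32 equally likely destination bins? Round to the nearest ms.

135 ms

The intercept a cancels: ΔRT = b·(log₂ n₂ − log₂ n₁) = b·log₂(n₂/n₁).
log₂(32) − log₂(4) = log₂(32/4) = log₂(8) = 3.
ΔRT = 45 × 3.0000 = 135.000 ms.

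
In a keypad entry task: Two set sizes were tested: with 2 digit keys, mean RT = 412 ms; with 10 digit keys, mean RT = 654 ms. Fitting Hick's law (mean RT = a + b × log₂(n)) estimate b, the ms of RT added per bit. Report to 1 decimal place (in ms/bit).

104.2 ms/bit

b = (RT₂ − RT₁)/(log₂ n₂ − log₂ n₁) = (654 − 412)/(3.3219 − 1) = 104.224 ms/bit.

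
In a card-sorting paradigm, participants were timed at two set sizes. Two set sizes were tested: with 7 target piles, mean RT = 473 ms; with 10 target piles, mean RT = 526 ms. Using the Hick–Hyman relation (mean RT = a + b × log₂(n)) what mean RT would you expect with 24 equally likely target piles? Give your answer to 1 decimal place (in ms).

Fit slope and intercept:
  b = (526 − 473) / (log₂ 10 − log₂ 7) = 53 / (3.3219 − 2.8074) = 102.998 ms/bit
  a = 473 − 102.998 × 2.8074 = 183.848 ms
Then RT(24) = 183.848 + 102.998 × log₂ 24 = 183.848 + 102.998 × 4.5850 ≈ 656.090 ms.

656.1 ms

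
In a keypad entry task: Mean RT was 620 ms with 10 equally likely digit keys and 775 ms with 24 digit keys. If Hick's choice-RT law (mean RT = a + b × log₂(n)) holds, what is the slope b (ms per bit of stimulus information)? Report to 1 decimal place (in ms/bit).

122.7 ms/bit

The slope on a log₂ axis is (775 − 620) / (4.5850 − 3.3219) = 122.720 ms/bit.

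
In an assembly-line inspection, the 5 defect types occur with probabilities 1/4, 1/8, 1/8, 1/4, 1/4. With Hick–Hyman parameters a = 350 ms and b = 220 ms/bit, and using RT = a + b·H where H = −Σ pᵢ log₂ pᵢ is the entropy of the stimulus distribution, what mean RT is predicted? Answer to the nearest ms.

H = −Σ pᵢ log₂ pᵢ = 0.25·2 + 0.125·3 + 0.125·3 + 0.25·2 + 0.25·2 = 2.250 bits.
RT = 350 + 220 × 2.250 = 845.00 ms.

845 ms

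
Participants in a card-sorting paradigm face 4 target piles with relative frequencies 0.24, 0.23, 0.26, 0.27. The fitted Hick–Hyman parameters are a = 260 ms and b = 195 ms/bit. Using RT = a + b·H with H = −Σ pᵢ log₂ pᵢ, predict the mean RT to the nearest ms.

649 ms

H = 0.24·log₂(1/0.24) + 0.23·log₂(1/0.23) + 0.26·log₂(1/0.26) + 0.27·log₂(1/0.27) = 1.9971 bits.
RT = 260 + 195 × 1.9971 = 649.44 ms.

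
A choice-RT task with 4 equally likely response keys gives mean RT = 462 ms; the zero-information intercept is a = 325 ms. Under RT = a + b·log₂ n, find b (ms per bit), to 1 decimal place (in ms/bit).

68.5 ms/bit

b = (462 − 325) / log₂(4) = 137 / 2 = 68.500 ms/bit.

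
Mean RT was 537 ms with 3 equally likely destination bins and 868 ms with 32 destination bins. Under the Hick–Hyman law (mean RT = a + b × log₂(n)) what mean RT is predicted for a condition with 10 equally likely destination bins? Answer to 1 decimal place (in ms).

RT is linear in log₂ n, so two points fix the line:
  b = (868 − 537) / (log₂ 32 − log₂ 3) = 331 / (5 − 1.5850) = 96.924 ms/bit
  a = 537 − 96.924 × 1.5850 = 383.379 ms
Then RT(10) = 383.379 + 96.924 × log₂ 10 = 383.379 + 96.924 × 3.3219 ≈ 705.354 ms.

705.4 ms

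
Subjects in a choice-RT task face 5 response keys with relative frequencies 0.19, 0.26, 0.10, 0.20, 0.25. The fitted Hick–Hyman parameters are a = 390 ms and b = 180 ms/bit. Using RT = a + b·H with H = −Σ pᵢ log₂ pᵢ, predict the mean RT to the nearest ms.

H = 0.19·log₂(1/0.19) + 0.26·log₂(1/0.26) + 0.10·log₂(1/0.10) + 0.20·log₂(1/0.20) + 0.25·log₂(1/0.25) = 2.2571 bits.
RT = 390 + 180 × 2.2571 = 796.28 ms.

796 ms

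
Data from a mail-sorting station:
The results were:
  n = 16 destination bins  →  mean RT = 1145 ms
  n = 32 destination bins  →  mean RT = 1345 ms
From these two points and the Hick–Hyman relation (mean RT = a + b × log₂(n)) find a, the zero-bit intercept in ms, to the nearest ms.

345 ms

b = (RT₂ − RT₁)/(log₂ n₂ − log₂ n₁) = (1345 − 1145)/(5 − 4) = 200 ms/bit.
a = RT₁ − b·log₂ n₁ = 1145 − 200 × 4 = 345.000 ms.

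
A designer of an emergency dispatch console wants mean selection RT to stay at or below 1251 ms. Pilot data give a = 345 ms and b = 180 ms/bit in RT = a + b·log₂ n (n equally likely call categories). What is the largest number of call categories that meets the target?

Set 345 + 180·log₂ n ≤ 1251 → log₂ n ≤ (1251 − 345)/180 = 5.0333.
So n ≤ 2^5.0333 = 32.748; the largest integer n is 32.

32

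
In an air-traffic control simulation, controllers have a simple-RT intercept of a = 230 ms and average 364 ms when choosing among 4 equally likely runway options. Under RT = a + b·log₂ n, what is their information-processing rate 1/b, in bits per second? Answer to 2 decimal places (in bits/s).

14.93 bits/s

Choice component = 364 − 230 = 134 ms over log₂(4) = 2 bits.
b = 134 / 2 = 67.000 ms/bit, so 1/b = 14.925 bits/s.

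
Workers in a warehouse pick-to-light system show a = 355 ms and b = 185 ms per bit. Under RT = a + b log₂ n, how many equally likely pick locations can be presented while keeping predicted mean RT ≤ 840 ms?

6

Set 355 + 185·log₂ n ≤ 840 → log₂ n ≤ (840 − 355)/185 = 2.6216.
So n ≤ 2^2.6216 = 6.154; the largest integer n is 6.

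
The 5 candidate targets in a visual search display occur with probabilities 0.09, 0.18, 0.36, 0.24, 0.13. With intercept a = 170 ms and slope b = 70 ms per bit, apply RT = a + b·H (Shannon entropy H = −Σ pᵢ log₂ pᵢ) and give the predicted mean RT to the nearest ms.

Entropy contributions −pᵢ log₂ pᵢ: 0.3127, 0.4453, 0.5306, 0.4941, 0.3826; sum H = 2.1654 bits.
RT = a + bH = 170 + 70·2.1654 = 321.57 ms.

322 ms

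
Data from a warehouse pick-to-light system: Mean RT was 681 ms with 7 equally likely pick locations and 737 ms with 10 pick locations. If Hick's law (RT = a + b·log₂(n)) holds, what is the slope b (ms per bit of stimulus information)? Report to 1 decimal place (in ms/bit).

Slope: b = (737 − 681) / (log₂ 10 − log₂ 7) = 56/0.5146 = 108.828 ms/bit.

108.8 ms/bit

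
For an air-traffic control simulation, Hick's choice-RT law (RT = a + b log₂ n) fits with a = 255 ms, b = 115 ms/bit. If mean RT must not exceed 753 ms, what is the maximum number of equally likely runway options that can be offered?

20

Information budget: (753 − 255)/115 = 4.3304 bits, so n ≤ 2^4.3304 = 20.118 → at most 20.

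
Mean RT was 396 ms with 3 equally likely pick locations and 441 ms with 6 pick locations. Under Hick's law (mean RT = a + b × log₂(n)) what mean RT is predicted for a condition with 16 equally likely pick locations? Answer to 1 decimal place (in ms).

Fit slope and intercept:
  b = (441 − 396) / (log₂ 6 − log₂ 3) = 45 / (2.5850 − 1.5850) = 45.000 ms/bit
  a = 396 − 45.000 × 1.5850 = 324.677 ms
Then RT(16) = 324.677 + 45.000 × log₂ 16 = 324.677 + 45.000 × 4 ≈ 504.677 ms.

504.7 ms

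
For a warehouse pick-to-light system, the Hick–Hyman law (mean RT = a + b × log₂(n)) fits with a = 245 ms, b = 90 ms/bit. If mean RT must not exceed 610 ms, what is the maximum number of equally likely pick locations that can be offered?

16

Information budget: (610 − 245)/90 = 4.0556 bits, so n ≤ 2^4.0556 = 16.628 → at most 16.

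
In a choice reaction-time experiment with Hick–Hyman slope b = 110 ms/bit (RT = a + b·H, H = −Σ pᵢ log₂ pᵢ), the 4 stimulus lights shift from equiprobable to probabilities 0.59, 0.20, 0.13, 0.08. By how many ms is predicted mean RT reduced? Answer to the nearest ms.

45 ms

Equiprobable entropy H₀ = log₂ 4 = 2.0000 bits.
Skewed entropy H = −Σ pᵢ log₂ pᵢ = 1.5877 bits.
ΔRT = b·(H₀ − H) = 110 × 0.4123 = 45.36 ms.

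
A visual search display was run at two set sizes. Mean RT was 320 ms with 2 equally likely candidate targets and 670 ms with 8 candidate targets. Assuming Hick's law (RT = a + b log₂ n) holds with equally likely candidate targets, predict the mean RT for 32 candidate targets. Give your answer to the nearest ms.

Fit slope and intercept:
  b = (670 − 320) / (log₂ 8 − log₂ 2) = 350 / (3 − 1) = 175 ms/bit
  a = 320 − 175 × 1 = 145 ms
Then RT(32) = 145 + 175 × log₂ 32 = 145 + 175 × 5 ≈ 1020.000 ms.

1020 ms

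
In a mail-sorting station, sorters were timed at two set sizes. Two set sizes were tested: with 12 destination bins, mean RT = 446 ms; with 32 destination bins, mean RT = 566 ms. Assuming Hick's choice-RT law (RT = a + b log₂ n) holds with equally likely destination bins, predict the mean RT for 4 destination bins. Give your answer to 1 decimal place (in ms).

With log₂ n on the abscissa the relation is linear; from the two conditions:
  b = (566 − 446) / (log₂ 32 − log₂ 12) = 120 / (5 − 3.5850) = 84.803 ms/bit
  a = 446 − 84.803 × 3.5850 = 141.983 ms
Then RT(4) = 141.983 + 84.803 × log₂ 4 = 141.983 + 84.803 × 2 ≈ 311.590 ms.

311.6 ms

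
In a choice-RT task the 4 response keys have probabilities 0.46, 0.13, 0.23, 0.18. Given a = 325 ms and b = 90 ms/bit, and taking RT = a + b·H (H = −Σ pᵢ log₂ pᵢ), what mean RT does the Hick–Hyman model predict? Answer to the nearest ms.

Entropy contributions −pᵢ log₂ pᵢ: 0.5153, 0.3826, 0.4877, 0.4453; sum H = 1.8310 bits.
RT = a + bH = 325 + 90·1.8310 = 489.79 ms.

490 ms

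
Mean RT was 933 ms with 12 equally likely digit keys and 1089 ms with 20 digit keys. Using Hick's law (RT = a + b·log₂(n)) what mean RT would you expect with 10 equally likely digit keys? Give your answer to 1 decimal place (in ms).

877.3 ms

Fit slope and intercept:
  b = (1089 − 933) / (log₂ 20 − log₂ 12) = 156 / (4.3219 − 3.5850) = 211.679 ms/bit
  a = 933 − 211.679 × 3.5850 = 174.139 ms
Then RT(10) = 174.139 + 211.679 × log₂ 10 = 174.139 + 211.679 × 3.3219 ≈ 877.321 ms.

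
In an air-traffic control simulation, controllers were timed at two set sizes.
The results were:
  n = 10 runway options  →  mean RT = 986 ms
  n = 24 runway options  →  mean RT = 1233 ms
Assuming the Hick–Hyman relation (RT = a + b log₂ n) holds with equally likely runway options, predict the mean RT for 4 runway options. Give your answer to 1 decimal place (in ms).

727.5 ms

With log₂ n on the abscissa the relation is linear; from the two conditions:
  b = (1233 − 986) / (log₂ 24 − log₂ 10) = 247 / (4.5850 − 3.3219) = 195.561 ms/bit
  a = 986 − 195.561 × 3.3219 = 336.361 ms
Then RT(4) = 336.361 + 195.561 × log₂ 4 = 336.361 + 195.561 × 2 ≈ 727.483 ms.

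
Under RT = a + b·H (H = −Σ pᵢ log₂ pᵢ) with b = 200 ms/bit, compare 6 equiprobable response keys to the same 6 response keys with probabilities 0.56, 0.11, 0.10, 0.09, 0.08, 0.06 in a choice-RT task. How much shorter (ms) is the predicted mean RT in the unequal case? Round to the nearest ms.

117 ms

The RT saving is b·ΔH. Equiprobable H₀ = log₂(6) = 2.5850 bits; with the given probabilities H = 1.9986 bits.
b·(H₀ − H) = 200 × (2.5850 − 1.9986) = 117.27 ms.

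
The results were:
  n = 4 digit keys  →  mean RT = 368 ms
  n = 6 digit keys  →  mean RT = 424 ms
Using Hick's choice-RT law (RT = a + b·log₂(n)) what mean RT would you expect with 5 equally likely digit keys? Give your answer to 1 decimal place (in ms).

RT is linear in log₂ n, so two points fix the line:
  b = (424 − 368) / (log₂ 6 − log₂ 4) = 56 / (2.5850 − 2) = 95.733 ms/bit
  a = 368 − 95.733 × 2 = 176.535 ms
Then RT(5) = 176.535 + 95.733 × log₂ 5 = 176.535 + 95.733 × 2.3219 ≈ 398.819 ms.

398.8 ms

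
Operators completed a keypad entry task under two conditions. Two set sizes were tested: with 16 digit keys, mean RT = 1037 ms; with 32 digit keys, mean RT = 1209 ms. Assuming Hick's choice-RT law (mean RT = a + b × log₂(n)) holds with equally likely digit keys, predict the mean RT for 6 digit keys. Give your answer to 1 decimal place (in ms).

793.6 ms

RT is linear in log₂ n, so two points fix the line:
  b = (1209 − 1037) / (log₂ 32 − log₂ 16) = 172 / (5 − 4) = 172.000 ms/bit
  a = 1037 − 172.000 × 4 = 349.000 ms
Then RT(6) = 349.000 + 172.000 × log₂ 6 = 349.000 + 172.000 × 2.5850 ≈ 793.614 ms.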